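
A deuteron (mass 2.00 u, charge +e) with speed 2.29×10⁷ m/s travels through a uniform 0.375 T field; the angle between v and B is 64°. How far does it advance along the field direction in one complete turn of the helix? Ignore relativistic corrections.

p ≈ 3.49 m

v∥ = v cosθ = 2.29×10⁷·cos64° ≈ 1.004×10⁷ m/s.
T = 2πm/(|q|B) = 2π(3.322×10⁻²⁷)/((1.602×10⁻¹⁹)(0.375)) ≈ 3.474×10⁻⁷ s.
pitch = v∥ T = (1.004×10⁷)(3.474×10⁻⁷) ≈ 3.49 m.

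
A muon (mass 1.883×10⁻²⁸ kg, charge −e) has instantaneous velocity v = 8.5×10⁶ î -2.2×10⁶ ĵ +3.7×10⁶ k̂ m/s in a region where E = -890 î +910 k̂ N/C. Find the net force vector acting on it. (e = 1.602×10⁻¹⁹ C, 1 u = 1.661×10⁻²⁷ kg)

Only an electric field acts, so F = qE = (−1.602×10⁻¹⁹ C)·(-890, 0, 910) = (1.43×10⁻¹⁶, 0, -1.46×10⁻¹⁶) N.

F ≈ (1.43×10⁻¹⁶, 0, -1.46×10⁻¹⁶) N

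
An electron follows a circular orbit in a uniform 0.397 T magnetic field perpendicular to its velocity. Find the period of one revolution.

T ≈ 9.00×10⁻¹¹ s

The cyclotron period depends only on m, q, B: T = 2πm/(|q|B).
T = 2π(9.109×10⁻³¹)/((1.602×10⁻¹⁹)(0.397)) ≈ 9.00×10⁻¹¹ s.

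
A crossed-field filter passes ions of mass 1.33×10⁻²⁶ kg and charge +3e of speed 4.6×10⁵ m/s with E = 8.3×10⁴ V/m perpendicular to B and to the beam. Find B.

Balance of forces in the selector: qE = qvB ⇒ B = E/v.
B = 8.3×10⁴/4.6×10⁵ = 0.18 T.

B = 0.18 T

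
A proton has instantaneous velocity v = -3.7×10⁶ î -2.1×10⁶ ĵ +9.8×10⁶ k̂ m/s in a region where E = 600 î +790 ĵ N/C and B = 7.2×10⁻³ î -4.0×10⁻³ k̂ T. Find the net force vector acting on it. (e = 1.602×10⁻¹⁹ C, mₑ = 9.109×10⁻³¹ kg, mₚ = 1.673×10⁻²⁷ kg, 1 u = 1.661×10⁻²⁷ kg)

v×B = (8400, 5.58×10⁴, 1.51×10⁴) N/C.
E + v×B = (9000, 5.66×10⁴, 1.51×10⁴) N/C.
F = q(E + v×B) = (1.602×10⁻¹⁹ C)·(9000, 5.66×10⁴, 1.51×10⁴) = (1.44×10⁻¹⁵, 9.06×10⁻¹⁵, 2.42×10⁻¹⁵) N.

F ≈ (1.44×10⁻¹⁵, 9.06×10⁻¹⁵, 2.42×10⁻¹⁵) N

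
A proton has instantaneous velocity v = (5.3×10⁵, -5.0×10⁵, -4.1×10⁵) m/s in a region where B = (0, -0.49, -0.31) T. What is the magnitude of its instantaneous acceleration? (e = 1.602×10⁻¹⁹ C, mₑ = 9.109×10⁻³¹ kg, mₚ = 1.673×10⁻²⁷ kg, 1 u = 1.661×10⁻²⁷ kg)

|a| ≈ 2.98×10¹³ m/s²

v×B = (-4.59×10⁴, 1.64×10⁵, -2.60×10⁵) N/C.
F = q v×B = (1.602×10⁻¹⁹ C)·(-4.59×10⁴, 1.64×10⁵, -2.60×10⁵) = (-7.35×10⁻¹⁵, 2.63×10⁻¹⁴, -4.16×10⁻¹⁴) N.
|a| = |F|/m = 4.978×10⁻¹⁴/1.673×10⁻²⁷ ≈ 2.98×10¹³ m/s².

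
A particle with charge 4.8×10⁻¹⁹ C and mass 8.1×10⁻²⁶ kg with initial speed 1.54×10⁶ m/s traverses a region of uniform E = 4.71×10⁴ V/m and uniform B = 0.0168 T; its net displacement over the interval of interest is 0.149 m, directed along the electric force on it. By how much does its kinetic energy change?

The magnetic force is always ⟂ v and does no work; only the electric force changes KE.
ΔKE = F_E · d = |q|E d = (4.8×10⁻¹⁹)(4.71×10⁴)(0.149) ≈ 3.37×10⁻¹⁵ J.

ΔKE ≈ 3.37×10⁻¹⁵ J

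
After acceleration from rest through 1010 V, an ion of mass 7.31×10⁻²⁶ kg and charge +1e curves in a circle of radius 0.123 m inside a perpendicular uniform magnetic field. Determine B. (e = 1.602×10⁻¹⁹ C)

B ≈ 0.247 T

v = √(2|q|V/m) = √(2·1.602×10⁻¹⁹·1010/7.31×10⁻²⁶) ≈ 6.653×10⁴ m/s.
B = mv/(|q|r) = (7.31×10⁻²⁶)(6.653×10⁴)/((1.602×10⁻¹⁹)(0.123)) ≈ 0.247 T.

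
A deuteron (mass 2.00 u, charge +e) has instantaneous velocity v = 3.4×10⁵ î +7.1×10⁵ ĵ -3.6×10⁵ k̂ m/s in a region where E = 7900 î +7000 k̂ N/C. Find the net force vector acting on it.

Only an electric field acts, so F = qE = (1.602×10⁻¹⁹ C)·(7900, 0, 7000) = (1.27×10⁻¹⁵, 0, 1.12×10⁻¹⁵) N.

F ≈ (1.27×10⁻¹⁵, 0, 1.12×10⁻¹⁵) N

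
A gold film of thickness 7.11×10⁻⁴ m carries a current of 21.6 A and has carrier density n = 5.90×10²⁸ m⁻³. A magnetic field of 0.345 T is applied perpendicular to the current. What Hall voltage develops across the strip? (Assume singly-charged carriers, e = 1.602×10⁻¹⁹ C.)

V_H ≈ 1.11×10⁻⁶ V

V_H = IB/(n e t).
V_H = (21.6)(0.345)/((5.90×10²⁸)(1.602×10⁻¹⁹)(7.11×10⁻⁴)) ≈ 1.11×10⁻⁶ V.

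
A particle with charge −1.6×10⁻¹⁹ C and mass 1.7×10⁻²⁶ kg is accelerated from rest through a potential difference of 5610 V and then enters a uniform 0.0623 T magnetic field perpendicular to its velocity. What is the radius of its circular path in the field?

r ≈ 0.554 m

Acceleration: |q|V = ½mv² ⇒ v = √(2|q|V/m) = √(2·1.6×10⁻¹⁹·5610/1.7×10⁻²⁶) ≈ 3.250×10⁵ m/s.
In the field: r = mv/(|q|B) = (1.7×10⁻²⁶)(3.250×10⁵)/((1.6×10⁻¹⁹)(0.0623)) ≈ 0.554 m.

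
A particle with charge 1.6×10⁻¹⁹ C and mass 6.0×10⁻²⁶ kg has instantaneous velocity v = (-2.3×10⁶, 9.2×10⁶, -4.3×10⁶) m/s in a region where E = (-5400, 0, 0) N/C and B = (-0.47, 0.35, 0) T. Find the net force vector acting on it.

F ≈ (2.40×10⁻¹³, 3.23×10⁻¹³, 5.63×10⁻¹³) N

v×B = (1.50×10⁶, 2.02×10⁶, 3.52×10⁶) N/C.
E + v×B = (1.50×10⁶, 2.02×10⁶, 3.52×10⁶) N/C.
F = q(E + v×B) = (1.6×10⁻¹⁹ C)·(1.50×10⁶, 2.02×10⁶, 3.52×10⁶) = (2.40×10⁻¹³, 3.23×10⁻¹³, 5.63×10⁻¹³) N.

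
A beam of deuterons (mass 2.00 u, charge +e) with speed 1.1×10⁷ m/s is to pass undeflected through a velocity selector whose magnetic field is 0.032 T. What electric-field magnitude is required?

For straight-line motion qE = qvB, so E = vB.
E = 1.1×10⁷ × 0.032 = 3.5×10⁵ V/m.

E = 3.5×10⁵ V/m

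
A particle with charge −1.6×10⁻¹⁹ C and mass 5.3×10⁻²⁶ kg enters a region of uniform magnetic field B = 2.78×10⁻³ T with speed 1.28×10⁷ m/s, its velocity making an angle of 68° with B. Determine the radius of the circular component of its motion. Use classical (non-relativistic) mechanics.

v⊥ = v sinθ = 1.28×10⁷·sin68° ≈ 1.187×10⁷ m/s.
r = m v⊥/(|q|B) = (5.3×10⁻²⁶)(1.187×10⁷)/((1.6×10⁻¹⁹)(2.78×10⁻³)) ≈ 1410 m.

r ≈ 1410 m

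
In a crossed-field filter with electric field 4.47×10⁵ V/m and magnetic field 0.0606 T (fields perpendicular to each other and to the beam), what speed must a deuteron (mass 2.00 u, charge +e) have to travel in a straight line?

v = 7.38×10⁶ m/s

Straight-line motion ⇒ electric and magnetic forces cancel, so E = vB.
v = E/B = 4.47×10⁵/0.0606 = 7.38×10⁶ m/s.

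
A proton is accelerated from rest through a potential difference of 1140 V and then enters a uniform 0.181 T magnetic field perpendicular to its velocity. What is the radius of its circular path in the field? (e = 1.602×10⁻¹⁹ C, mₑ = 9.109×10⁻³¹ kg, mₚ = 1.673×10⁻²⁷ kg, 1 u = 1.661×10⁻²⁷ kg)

r ≈ 0.0270 m

Acceleration: |q|V = ½mv² ⇒ v = √(2|q|V/m) = √(2·1.602×10⁻¹⁹·1140/1.673×10⁻²⁷) ≈ 4.673×10⁵ m/s.
In the field: r = mv/(|q|B) = (1.673×10⁻²⁷)(4.673×10⁵)/((1.602×10⁻¹⁹)(0.181)) ≈ 0.0270 m.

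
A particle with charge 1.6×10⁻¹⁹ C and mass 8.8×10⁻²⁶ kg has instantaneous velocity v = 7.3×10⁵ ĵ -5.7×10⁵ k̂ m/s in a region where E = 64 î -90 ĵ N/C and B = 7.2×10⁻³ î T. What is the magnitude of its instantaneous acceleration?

|a| ≈ 1.22×10¹⁰ m/s²

v×B = (0, -4100, -5260) N/C.
E + v×B = (64.0, -4190, -5260) N/C.
F = q(E + v×B) = (1.6×10⁻¹⁹ C)·(64.0, -4190, -5260) = (1.02×10⁻¹⁷, -6.71×10⁻¹⁶, -8.41×10⁻¹⁶) N.
|a| = |F|/m = 1.076×10⁻¹⁵/8.8×10⁻²⁶ ≈ 1.22×10¹⁰ m/s².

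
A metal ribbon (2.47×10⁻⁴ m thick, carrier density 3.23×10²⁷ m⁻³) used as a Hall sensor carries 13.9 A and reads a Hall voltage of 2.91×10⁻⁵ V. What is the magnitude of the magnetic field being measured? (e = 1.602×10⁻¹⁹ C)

B ≈ 0.268 T

From V_H = IB/(n e t), B = V_H n e t / I.
B = (2.91×10⁻⁵)(3.23×10²⁷)(1.602×10⁻¹⁹)(2.47×10⁻⁴)/13.9 ≈ 0.268 T.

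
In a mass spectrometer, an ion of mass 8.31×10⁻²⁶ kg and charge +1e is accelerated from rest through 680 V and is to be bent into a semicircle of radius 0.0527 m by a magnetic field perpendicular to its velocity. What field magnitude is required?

B ≈ 0.504 T

v = √(2|q|V/m) = √(2·1.602×10⁻¹⁹·680/8.31×10⁻²⁶) ≈ 5.120×10⁴ m/s.
B = mv/(|q|r) = (8.31×10⁻²⁶)(5.120×10⁴)/((1.602×10⁻¹⁹)(0.0527)) ≈ 0.504 T.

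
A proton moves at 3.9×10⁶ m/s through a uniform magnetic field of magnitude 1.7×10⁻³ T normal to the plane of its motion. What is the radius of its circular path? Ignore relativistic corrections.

The magnetic force provides the centripetal force: |q|vB = mv²/r.
r = mv/(|q|B) = (1.673×10⁻²⁷)(3.9×10⁶)/((1.602×10⁻¹⁹)(1.7×10⁻³)) ≈ 24 m.

r ≈ 24 m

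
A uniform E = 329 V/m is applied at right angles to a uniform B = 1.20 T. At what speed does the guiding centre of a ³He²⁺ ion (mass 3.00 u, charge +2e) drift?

v_d ≈ 274 m/s

The steady drift has the magnetic force balancing the electric force, so v_d = E/B.
v_d = 329/1.20 = 274 m/s.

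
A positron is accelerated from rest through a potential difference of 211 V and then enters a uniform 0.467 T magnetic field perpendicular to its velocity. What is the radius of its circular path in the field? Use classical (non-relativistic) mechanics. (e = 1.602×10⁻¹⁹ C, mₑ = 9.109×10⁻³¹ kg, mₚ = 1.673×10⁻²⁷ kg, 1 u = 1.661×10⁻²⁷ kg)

Acceleration: |q|V = ½mv² ⇒ v = √(2|q|V/m) = √(2·1.602×10⁻¹⁹·211/9.109×10⁻³¹) ≈ 8.615×10⁶ m/s.
In the field: r = mv/(|q|B) = (9.109×10⁻³¹)(8.615×10⁶)/((1.602×10⁻¹⁹)(0.467)) ≈ 1.05×10⁻⁴ m.

r ≈ 1.05×10⁻⁴ m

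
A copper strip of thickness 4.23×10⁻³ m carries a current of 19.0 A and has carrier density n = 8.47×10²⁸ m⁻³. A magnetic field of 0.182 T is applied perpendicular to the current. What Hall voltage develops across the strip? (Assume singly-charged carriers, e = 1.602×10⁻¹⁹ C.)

V_H ≈ 6.02×10⁻⁸ V

V_H = IB/(n e t).
V_H = (19.0)(0.182)/((8.47×10²⁸)(1.602×10⁻¹⁹)(4.23×10⁻³)) ≈ 6.02×10⁻⁸ V.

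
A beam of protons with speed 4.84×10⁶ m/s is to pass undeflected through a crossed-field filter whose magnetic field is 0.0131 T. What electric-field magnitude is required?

E = 6.34×10⁴ V/m

For straight-line motion qE = qvB, so E = vB.
E = 4.84×10⁶ × 0.0131 = 6.34×10⁴ V/m.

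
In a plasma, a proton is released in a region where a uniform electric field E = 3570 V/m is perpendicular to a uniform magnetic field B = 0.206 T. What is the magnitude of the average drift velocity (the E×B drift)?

The E×B drift speed is v_d = E/B.
v_d = 3570/0.206 = 1.73×10⁴ m/s.

v_d ≈ 1.73×10⁴ m/s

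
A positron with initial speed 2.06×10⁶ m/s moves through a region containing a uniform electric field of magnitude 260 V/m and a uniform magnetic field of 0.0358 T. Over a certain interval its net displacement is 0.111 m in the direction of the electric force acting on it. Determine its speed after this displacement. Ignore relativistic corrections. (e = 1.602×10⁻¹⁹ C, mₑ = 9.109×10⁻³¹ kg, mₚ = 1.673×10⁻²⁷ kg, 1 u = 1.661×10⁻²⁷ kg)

v_f ≈ 3.79×10⁶ m/s

B does no work; ΔKE = |q|E d.
½mv_f² = ½mv₀² + |q|Ed = ½(9.109×10⁻³¹)(2.06×10⁶)² + (1.602×10⁻¹⁹)(260)(0.111) ≈ 1.933×10⁻¹⁸ J + 4.623×10⁻¹⁸ J ≈ 6.556×10⁻¹⁸ J.
v_f = √(2·6.556×10⁻¹⁸/9.109×10⁻³¹) ≈ 3.79×10⁶ m/s.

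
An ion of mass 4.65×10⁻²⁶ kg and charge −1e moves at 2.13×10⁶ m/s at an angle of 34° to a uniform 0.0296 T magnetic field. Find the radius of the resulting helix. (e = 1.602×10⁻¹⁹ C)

r ≈ 11.7 m

v⊥ = v sinθ = 2.13×10⁶·sin34° ≈ 1.191×10⁶ m/s.
r = m v⊥/(|q|B) = (4.65×10⁻²⁶)(1.191×10⁶)/((1.602×10⁻¹⁹)(0.0296)) ≈ 11.7 m.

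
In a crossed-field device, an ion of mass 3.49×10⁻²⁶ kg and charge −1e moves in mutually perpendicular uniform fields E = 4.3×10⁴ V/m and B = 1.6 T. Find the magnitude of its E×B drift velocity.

v_d ≈ 2.7×10⁴ m/s

The steady drift has the magnetic force balancing the electric force, so v_d = E/B.
v_d = 4.3×10⁴/1.6 = 2.7×10⁴ m/s.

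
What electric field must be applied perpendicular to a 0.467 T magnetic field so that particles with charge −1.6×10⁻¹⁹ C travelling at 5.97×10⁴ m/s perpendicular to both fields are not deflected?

For straight-line motion qE = qvB, so E = vB.
E = 5.97×10⁴ × 0.467 = 2.79×10⁴ V/m.

E = 2.79×10⁴ V/m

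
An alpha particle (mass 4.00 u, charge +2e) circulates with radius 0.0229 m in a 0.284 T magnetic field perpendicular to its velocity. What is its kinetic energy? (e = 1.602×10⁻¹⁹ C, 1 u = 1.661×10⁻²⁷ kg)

v = |q|Br/m, then KE = ½mv² = (qBr)²/(2m).
v = (3.204×10⁻¹⁹)(0.284)(0.0229)/6.644×10⁻²⁷ ≈ 3.136×10⁵ m/s.
KE = ½(6.644×10⁻²⁷)(3.136×10⁵)² ≈ 3.27×10⁻¹⁶ J = 2040 eV.

KE ≈ 2040 eV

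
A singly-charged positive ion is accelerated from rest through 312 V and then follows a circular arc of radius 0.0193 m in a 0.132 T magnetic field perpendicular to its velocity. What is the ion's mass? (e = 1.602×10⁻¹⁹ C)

Combine |q|V = ½mv² and r = mv/(|q|B): eliminate v to get m = qB²r²/(2V).
m = (1.602×10⁻¹⁹)(0.132)²(0.0193)²/(2·312) ≈ 1.67×10⁻²⁷ kg.

m ≈ 1.67×10⁻²⁷ kg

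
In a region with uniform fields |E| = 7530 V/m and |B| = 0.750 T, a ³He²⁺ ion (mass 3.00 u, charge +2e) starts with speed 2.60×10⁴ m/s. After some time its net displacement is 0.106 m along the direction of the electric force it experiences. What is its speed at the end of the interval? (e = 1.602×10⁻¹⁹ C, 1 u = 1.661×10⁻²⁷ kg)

B does no work; ΔKE = |q|E d.
½mv_f² = ½mv₀² + |q|Ed = ½(4.983×10⁻²⁷)(2.60×10⁴)² + (3.204×10⁻¹⁹)(7530)(0.106) ≈ 1.684×10⁻¹⁸ J + 2.557×10⁻¹⁶ J ≈ 2.574×10⁻¹⁶ J.
v_f = √(2·2.574×10⁻¹⁶/4.983×10⁻²⁷) ≈ 3.21×10⁵ m/s.

v_f ≈ 3.21×10⁵ m/s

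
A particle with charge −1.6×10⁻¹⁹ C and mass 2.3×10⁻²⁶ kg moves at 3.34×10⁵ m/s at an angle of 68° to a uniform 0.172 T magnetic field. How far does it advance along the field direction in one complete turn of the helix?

p ≈ 0.657 m

v∥ = v cosθ = 3.34×10⁵·cos68° ≈ 1.251×10⁵ m/s.
T = 2πm/(|q|B) = 2π(2.3×10⁻²⁶)/((1.6×10⁻¹⁹)(0.172)) ≈ 5.251×10⁻⁶ s.
pitch = v∥ T = (1.251×10⁵)(5.251×10⁻⁶) ≈ 0.657 m.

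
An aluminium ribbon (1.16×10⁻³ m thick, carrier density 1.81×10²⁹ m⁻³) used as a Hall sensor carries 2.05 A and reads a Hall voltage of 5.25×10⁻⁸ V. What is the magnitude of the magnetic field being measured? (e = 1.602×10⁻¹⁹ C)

From V_H = IB/(n e t), B = V_H n e t / I.
B = (5.25×10⁻⁸)(1.81×10²⁹)(1.602×10⁻¹⁹)(1.16×10⁻³)/2.05 ≈ 0.861 T.

B ≈ 0.861 T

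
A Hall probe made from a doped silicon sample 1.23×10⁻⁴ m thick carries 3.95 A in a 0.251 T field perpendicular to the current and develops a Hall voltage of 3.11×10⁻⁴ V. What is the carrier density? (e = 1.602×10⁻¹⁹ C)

From V_H = IB/(n e t), n = IB/(V_H e t).
n = (3.95)(0.251)/((3.11×10⁻⁴)(1.602×10⁻¹⁹)(1.23×10⁻⁴)) ≈ 1.62×10²⁶ m⁻³.

n ≈ 1.62×10²⁶ m⁻³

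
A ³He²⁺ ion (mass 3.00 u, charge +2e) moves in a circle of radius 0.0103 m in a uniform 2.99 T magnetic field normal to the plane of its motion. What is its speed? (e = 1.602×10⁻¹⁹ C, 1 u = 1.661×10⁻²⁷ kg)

v ≈ 1.98×10⁶ m/s

From |q|vB = mv²/r, v = |q|Br/m.
v = (3.204×10⁻¹⁹)(2.99)(0.0103)/4.983×10⁻²⁷ ≈ 1.98×10⁶ m/s.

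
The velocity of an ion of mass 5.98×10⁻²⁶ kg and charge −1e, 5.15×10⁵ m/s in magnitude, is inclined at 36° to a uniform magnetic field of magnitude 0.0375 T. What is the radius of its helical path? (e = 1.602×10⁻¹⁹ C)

r ≈ 3.01 m

v⊥ = v sinθ = 5.15×10⁵·sin36° ≈ 3.027×10⁵ m/s.
r = m v⊥/(|q|B) = (5.98×10⁻²⁶)(3.027×10⁵)/((1.602×10⁻¹⁹)(0.0375)) ≈ 3.01 m.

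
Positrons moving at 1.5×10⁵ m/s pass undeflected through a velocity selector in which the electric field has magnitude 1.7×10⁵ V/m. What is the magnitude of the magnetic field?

Balance of forces in the selector: qE = qvB ⇒ B = E/v.
B = 1.7×10⁵/1.5×10⁵ = 1.1 T.

B = 1.1 T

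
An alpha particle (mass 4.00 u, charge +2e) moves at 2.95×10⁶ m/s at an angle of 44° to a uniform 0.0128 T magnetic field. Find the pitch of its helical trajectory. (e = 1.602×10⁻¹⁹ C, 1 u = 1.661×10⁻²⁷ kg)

p ≈ 21.6 m

v∥ = v cosθ = 2.95×10⁶·cos44° ≈ 2.122×10⁶ m/s.
T = 2πm/(|q|B) = 2π(6.644×10⁻²⁷)/((3.204×10⁻¹⁹)(0.0128)) ≈ 1.018×10⁻⁵ s.
pitch = v∥ T = (2.122×10⁶)(1.018×10⁻⁵) ≈ 21.6 m.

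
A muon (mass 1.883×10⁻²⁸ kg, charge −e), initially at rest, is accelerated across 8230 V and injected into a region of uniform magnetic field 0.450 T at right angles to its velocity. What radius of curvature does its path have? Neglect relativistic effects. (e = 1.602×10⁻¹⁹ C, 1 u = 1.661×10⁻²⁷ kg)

r ≈ 9.77×10⁻³ m

Acceleration: |q|V = ½mv² ⇒ v = √(2|q|V/m) = √(2·1.602×10⁻¹⁹·8230/1.883×10⁻²⁸) ≈ 3.742×10⁶ m/s.
In the field: r = mv/(|q|B) = (1.883×10⁻²⁸)(3.742×10⁶)/((1.602×10⁻¹⁹)(0.450)) ≈ 9.77×10⁻³ m.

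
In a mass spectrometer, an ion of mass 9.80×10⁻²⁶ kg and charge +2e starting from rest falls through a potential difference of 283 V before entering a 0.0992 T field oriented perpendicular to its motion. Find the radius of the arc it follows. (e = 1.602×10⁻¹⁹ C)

Acceleration: |q|V = ½mv² ⇒ v = √(2|q|V/m) = √(2·3.204×10⁻¹⁹·283/9.80×10⁻²⁶) ≈ 4.302×10⁴ m/s.
In the field: r = mv/(|q|B) = (9.80×10⁻²⁶)(4.302×10⁴)/((3.204×10⁻¹⁹)(0.0992)) ≈ 0.133 m.

r ≈ 0.133 m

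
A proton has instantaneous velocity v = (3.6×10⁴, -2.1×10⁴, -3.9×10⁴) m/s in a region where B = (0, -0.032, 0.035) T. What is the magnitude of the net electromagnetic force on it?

|F| ≈ 4.19×10⁻¹⁶ N

v×B = (-1980, -1260, -1150) N/C.
F = q v×B = (1.602×10⁻¹⁹ C)·(-1980, -1260, -1150) = (-3.18×10⁻¹⁶, -2.02×10⁻¹⁶, -1.85×10⁻¹⁶) N.
|F| = 4.19×10⁻¹⁶ N.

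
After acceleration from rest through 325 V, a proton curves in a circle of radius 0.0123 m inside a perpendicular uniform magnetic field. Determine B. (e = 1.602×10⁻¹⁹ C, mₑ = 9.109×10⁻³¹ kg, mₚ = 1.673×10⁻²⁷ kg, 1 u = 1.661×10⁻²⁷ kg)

v = √(2|q|V/m) = √(2·1.602×10⁻¹⁹·325/1.673×10⁻²⁷) ≈ 2.495×10⁵ m/s.
B = mv/(|q|r) = (1.673×10⁻²⁷)(2.495×10⁵)/((1.602×10⁻¹⁹)(0.0123)) ≈ 0.212 T.

B ≈ 0.212 T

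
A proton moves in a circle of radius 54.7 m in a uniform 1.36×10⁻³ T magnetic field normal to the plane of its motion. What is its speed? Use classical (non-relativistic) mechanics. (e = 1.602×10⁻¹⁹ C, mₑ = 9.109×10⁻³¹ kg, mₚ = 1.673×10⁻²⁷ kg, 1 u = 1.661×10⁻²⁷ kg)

From |q|vB = mv²/r, v = |q|Br/m.
v = (1.602×10⁻¹⁹)(1.36×10⁻³)(54.7)/1.673×10⁻²⁷ ≈ 7.12×10⁶ m/s.

v ≈ 7.12×10⁶ m/s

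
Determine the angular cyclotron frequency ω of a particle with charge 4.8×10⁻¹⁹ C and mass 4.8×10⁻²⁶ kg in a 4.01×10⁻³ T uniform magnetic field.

ω ≈ 4.01×10⁴ rad/s

ω = |q|B/m.
ω = (4.8×10⁻¹⁹)(4.01×10⁻³)/4.8×10⁻²⁶ ≈ 4.01×10⁴ rad/s.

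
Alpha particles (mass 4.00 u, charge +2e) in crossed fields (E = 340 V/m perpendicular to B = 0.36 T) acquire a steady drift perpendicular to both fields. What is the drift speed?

The steady drift has the magnetic force balancing the electric force, so v_d = E/B.
v_d = 340/0.36 = 940 m/s.

v_d ≈ 940 m/s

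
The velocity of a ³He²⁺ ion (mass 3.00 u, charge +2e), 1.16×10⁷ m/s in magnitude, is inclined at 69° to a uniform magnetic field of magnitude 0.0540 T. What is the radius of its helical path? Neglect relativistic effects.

r ≈ 3.12 m

v⊥ = v sinθ = 1.16×10⁷·sin69° ≈ 1.083×10⁷ m/s.
r = m v⊥/(|q|B) = (4.983×10⁻²⁷)(1.083×10⁷)/((3.204×10⁻¹⁹)(0.0540)) ≈ 3.12 m.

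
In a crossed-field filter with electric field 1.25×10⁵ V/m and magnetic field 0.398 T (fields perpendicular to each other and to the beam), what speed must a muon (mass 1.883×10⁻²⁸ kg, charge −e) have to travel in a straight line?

v = 3.14×10⁵ m/s

Straight-line motion ⇒ electric and magnetic forces cancel, so E = vB.
v = E/B = 1.25×10⁵/0.398 = 3.14×10⁵ m/s.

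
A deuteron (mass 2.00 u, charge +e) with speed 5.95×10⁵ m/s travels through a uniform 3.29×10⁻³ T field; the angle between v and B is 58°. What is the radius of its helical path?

v⊥ = v sinθ = 5.95×10⁵·sin58° ≈ 5.046×10⁵ m/s.
r = m v⊥/(|q|B) = (3.322×10⁻²⁷)(5.046×10⁵)/((1.602×10⁻¹⁹)(3.29×10⁻³)) ≈ 3.18 m.

r ≈ 3.18 m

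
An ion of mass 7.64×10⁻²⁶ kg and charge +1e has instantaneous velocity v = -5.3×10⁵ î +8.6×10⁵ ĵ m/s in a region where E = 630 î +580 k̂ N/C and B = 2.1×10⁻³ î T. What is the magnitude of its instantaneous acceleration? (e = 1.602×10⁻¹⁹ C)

v×B = (0, 0, -1810) N/C.
E + v×B = (630, 0, -1230) N/C.
F = q(E + v×B) = (1.602×10⁻¹⁹ C)·(630, 0, -1230) = (1.01×10⁻¹⁶, 0, -1.96×10⁻¹⁶) N.
|a| = |F|/m = 2.208×10⁻¹⁶/7.64×10⁻²⁶ ≈ 2.89×10⁹ m/s².

|a| ≈ 2.89×10⁹ m/s²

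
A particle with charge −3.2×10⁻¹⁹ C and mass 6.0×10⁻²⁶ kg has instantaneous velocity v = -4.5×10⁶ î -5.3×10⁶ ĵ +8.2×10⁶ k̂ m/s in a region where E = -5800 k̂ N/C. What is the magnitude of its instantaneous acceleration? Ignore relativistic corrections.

|a| ≈ 3.09×10¹⁰ m/s²

Only an electric field acts, so F = qE = (−3.2×10⁻¹⁹ C)·(0, 0, -5800) = (0, 0, 1.86×10⁻¹⁵) N.
|a| = |F|/m = 1.856×10⁻¹⁵/6.0×10⁻²⁶ ≈ 3.09×10¹⁰ m/s².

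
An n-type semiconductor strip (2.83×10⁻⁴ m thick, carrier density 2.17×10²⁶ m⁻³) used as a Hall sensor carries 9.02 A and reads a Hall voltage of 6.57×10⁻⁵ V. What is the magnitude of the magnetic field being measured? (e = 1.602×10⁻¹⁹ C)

From V_H = IB/(n e t), B = V_H n e t / I.
B = (6.57×10⁻⁵)(2.17×10²⁶)(1.602×10⁻¹⁹)(2.83×10⁻⁴)/9.02 ≈ 0.0717 T.

B ≈ 0.0717 T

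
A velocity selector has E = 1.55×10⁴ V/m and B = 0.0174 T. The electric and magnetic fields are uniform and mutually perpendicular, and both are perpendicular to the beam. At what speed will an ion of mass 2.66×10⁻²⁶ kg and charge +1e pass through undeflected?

Zero net Lorentz force requires |qE| = |q v×B|, i.e. E = vB.
v = E/B = 1.55×10⁴/0.0174 = 8.91×10⁵ m/s.
The result is independent of the particle's charge and mass.

v = 8.91×10⁵ m/s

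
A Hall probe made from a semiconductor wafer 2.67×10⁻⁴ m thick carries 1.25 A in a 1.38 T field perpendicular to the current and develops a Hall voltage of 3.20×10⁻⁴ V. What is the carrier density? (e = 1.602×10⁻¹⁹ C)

n ≈ 1.26×10²⁶ m⁻³

From V_H = IB/(n e t), n = IB/(V_H e t).
n = (1.25)(1.38)/((3.20×10⁻⁴)(1.602×10⁻¹⁹)(2.67×10⁻⁴)) ≈ 1.26×10²⁶ m⁻³.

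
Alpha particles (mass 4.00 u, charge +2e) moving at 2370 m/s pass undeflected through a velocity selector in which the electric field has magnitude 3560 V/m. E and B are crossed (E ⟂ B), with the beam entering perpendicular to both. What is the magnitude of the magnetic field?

B = 1.50 T

Balance of forces in the selector: qE = qvB ⇒ B = E/v.
B = 3560/2370 = 1.50 T.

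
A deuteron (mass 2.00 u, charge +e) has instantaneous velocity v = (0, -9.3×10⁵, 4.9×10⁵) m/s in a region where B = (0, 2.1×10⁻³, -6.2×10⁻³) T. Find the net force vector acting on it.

F ≈ (7.59×10⁻¹⁶, 0, 0) N

v×B = (4740, 0, 0) N/C.
F = q v×B = (1.602×10⁻¹⁹ C)·(4740, 0, 0) = (7.59×10⁻¹⁶, 0, 0) N.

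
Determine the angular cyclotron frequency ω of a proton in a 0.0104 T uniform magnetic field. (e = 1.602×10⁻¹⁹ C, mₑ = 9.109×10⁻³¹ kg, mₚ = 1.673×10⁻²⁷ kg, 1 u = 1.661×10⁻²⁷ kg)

ω = |q|B/m.
ω = (1.602×10⁻¹⁹)(0.0104)/1.673×10⁻²⁷ ≈ 9.96×10⁵ rad/s.

ω ≈ 9.96×10⁵ rad/s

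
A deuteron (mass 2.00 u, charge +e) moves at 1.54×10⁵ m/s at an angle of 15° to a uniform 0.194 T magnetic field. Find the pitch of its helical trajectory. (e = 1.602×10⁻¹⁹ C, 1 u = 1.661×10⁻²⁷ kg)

p ≈ 0.0999 m

v∥ = v cosθ = 1.54×10⁵·cos15° ≈ 1.488×10⁵ m/s.
T = 2πm/(|q|B) = 2π(3.322×10⁻²⁷)/((1.602×10⁻¹⁹)(0.194)) ≈ 6.716×10⁻⁷ s.
pitch = v∥ T = (1.488×10⁵)(6.716×10⁻⁷) ≈ 0.0999 m.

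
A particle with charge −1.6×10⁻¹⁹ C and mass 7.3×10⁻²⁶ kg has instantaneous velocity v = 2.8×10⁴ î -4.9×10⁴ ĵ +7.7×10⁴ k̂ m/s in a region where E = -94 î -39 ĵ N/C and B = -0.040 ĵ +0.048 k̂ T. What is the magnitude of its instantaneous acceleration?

|a| ≈ 4.14×10⁹ m/s²

v×B = (728, -1340, -1120) N/C.
E + v×B = (634, -1380, -1120) N/C.
F = q(E + v×B) = (−1.6×10⁻¹⁹ C)·(634, -1380, -1120) = (-1.01×10⁻¹⁶, 2.21×10⁻¹⁶, 1.79×10⁻¹⁶) N.
|a| = |F|/m = 3.023×10⁻¹⁶/7.3×10⁻²⁶ ≈ 4.14×10⁹ m/s².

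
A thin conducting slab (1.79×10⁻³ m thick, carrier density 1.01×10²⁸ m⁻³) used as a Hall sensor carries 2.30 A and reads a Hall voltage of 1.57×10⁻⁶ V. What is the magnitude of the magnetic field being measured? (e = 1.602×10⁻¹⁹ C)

From V_H = IB/(n e t), B = V_H n e t / I.
B = (1.57×10⁻⁶)(1.01×10²⁸)(1.602×10⁻¹⁹)(1.79×10⁻³)/2.30 ≈ 1.98 T.

B ≈ 1.98 T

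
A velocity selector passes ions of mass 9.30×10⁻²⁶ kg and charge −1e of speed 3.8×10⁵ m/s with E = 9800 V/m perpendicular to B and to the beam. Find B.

Balance of forces in the selector: qE = qvB ⇒ B = E/v.
B = 9800/3.8×10⁵ = 0.026 T.

B = 0.026 T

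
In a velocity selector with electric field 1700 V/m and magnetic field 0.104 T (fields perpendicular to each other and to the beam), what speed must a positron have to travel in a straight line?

v = 1.63×10⁴ m/s

Zero net Lorentz force requires |qE| = |q v×B|, i.e. E = vB.
v = E/B = 1700/0.104 = 1.63×10⁴ m/s.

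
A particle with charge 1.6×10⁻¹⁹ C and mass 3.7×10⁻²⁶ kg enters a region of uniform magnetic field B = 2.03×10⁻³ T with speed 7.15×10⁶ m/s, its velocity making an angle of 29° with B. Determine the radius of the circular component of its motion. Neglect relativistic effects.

v⊥ = v sinθ = 7.15×10⁶·sin29° ≈ 3.466×10⁶ m/s.
r = m v⊥/(|q|B) = (3.7×10⁻²⁶)(3.466×10⁶)/((1.6×10⁻¹⁹)(2.03×10⁻³)) ≈ 395 m.

r ≈ 395 m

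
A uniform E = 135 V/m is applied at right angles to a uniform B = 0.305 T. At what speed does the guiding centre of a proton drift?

The steady drift has the magnetic force balancing the electric force, so v_d = E/B.
v_d = 135/0.305 = 443 m/s.

v_d ≈ 443 m/s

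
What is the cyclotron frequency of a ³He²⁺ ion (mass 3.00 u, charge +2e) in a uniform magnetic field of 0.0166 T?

f ≈ 1.70×10⁵ Hz

f = |q|B/(2πm).
f = (3.204×10⁻¹⁹)(0.0166)/(2π·4.983×10⁻²⁷) ≈ 1.70×10⁵ Hz.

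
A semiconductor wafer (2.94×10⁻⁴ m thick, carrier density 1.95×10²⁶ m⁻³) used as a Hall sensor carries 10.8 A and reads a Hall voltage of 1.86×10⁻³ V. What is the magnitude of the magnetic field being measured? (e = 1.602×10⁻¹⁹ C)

B ≈ 1.58 T

From V_H = IB/(n e t), B = V_H n e t / I.
B = (1.86×10⁻³)(1.95×10²⁶)(1.602×10⁻¹⁹)(2.94×10⁻⁴)/10.8 ≈ 1.58 T.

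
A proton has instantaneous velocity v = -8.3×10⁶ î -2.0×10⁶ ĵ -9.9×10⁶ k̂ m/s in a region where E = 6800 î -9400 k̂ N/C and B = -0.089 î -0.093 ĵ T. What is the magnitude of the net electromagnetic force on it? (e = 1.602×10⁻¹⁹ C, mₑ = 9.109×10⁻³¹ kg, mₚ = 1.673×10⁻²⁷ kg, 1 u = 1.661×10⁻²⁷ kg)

|F| ≈ 2.24×10⁻¹³ N

v×B = (-9.21×10⁵, 8.81×10⁵, 5.94×10⁵) N/C.
E + v×B = (-9.14×10⁵, 8.81×10⁵, 5.84×10⁵) N/C.
F = q(E + v×B) = (1.602×10⁻¹⁹ C)·(-9.14×10⁵, 8.81×10⁵, 5.84×10⁵) = (-1.46×10⁻¹³, 1.41×10⁻¹³, 9.36×10⁻¹⁴) N.
|F| = 2.24×10⁻¹³ N.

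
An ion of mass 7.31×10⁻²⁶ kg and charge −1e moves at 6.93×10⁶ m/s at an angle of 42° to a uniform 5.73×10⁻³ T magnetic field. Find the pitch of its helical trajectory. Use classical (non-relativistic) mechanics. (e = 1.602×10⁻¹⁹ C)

p ≈ 2580 m

v∥ = v cosθ = 6.93×10⁶·cos42° ≈ 5.150×10⁶ m/s.
T = 2πm/(|q|B) = 2π(7.31×10⁻²⁶)/((1.602×10⁻¹⁹)(5.73×10⁻³)) ≈ 5.004×10⁻⁴ s.
pitch = v∥ T = (5.150×10⁶)(5.004×10⁻⁴) ≈ 2580 m.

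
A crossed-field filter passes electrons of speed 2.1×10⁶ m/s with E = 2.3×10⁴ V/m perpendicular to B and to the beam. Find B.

Balance of forces in the selector: qE = qvB ⇒ B = E/v.
B = 2.3×10⁴/2.1×10⁶ = 0.011 T.

B = 0.011 T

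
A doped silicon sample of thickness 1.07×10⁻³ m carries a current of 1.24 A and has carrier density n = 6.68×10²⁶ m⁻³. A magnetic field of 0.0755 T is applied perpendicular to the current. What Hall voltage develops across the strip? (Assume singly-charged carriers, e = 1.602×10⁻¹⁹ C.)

V_H ≈ 8.18×10⁻⁷ V

V_H = IB/(n e t).
V_H = (1.24)(0.0755)/((6.68×10²⁶)(1.602×10⁻¹⁹)(1.07×10⁻³)) ≈ 8.18×10⁻⁷ V.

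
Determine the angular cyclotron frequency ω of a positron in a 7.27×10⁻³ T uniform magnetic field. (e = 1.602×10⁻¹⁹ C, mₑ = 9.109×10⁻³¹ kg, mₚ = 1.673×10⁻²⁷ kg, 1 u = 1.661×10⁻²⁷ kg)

ω ≈ 1.28×10⁹ rad/s

ω = |q|B/m.
ω = (1.602×10⁻¹⁹)(7.27×10⁻³)/9.109×10⁻³¹ ≈ 1.28×10⁹ rad/s.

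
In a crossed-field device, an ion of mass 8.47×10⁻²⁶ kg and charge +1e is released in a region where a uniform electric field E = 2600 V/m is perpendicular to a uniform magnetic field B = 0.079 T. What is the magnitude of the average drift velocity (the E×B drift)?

v_d ≈ 3.3×10⁴ m/s

The E×B drift speed is v_d = E/B.
v_d = 2600/0.079 = 3.3×10⁴ m/s.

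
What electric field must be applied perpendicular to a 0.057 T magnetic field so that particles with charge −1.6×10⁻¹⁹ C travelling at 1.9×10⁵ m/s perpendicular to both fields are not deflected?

For straight-line motion qE = qvB, so E = vB.
E = 1.9×10⁵ × 0.057 = 1.1×10⁴ V/m.

E = 1.1×10⁴ V/m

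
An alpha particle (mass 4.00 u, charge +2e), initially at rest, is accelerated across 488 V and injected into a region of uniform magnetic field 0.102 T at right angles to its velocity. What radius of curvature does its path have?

Acceleration: |q|V = ½mv² ⇒ v = √(2|q|V/m) = √(2·3.204×10⁻¹⁹·488/6.644×10⁻²⁷) ≈ 2.169×10⁵ m/s.
In the field: r = mv/(|q|B) = (6.644×10⁻²⁷)(2.169×10⁵)/((3.204×10⁻¹⁹)(0.102)) ≈ 0.0441 m.

r ≈ 0.0441 m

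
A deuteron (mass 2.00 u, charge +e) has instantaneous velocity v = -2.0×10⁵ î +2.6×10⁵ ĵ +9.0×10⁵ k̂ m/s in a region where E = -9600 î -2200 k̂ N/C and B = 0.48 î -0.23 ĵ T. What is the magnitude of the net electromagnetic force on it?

v×B = (2.07×10⁵, 4.32×10⁵, -7.88×10⁴) N/C.
E + v×B = (1.97×10⁵, 4.32×10⁵, -8.10×10⁴) N/C.
F = q(E + v×B) = (1.602×10⁻¹⁹ C)·(1.97×10⁵, 4.32×10⁵, -8.10×10⁴) = (3.16×10⁻¹⁴, 6.92×10⁻¹⁴, -1.30×10⁻¹⁴) N.
|F| = 7.72×10⁻¹⁴ N.

|F| ≈ 7.72×10⁻¹⁴ N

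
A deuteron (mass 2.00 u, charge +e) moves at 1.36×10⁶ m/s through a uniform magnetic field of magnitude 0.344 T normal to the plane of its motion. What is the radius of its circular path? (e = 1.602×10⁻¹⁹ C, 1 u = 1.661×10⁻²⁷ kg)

r ≈ 0.0820 m

The magnetic force provides the centripetal force: |q|vB = mv²/r.
r = mv/(|q|B) = (3.322×10⁻²⁷)(1.36×10⁶)/((1.602×10⁻¹⁹)(0.344)) ≈ 0.0820 m.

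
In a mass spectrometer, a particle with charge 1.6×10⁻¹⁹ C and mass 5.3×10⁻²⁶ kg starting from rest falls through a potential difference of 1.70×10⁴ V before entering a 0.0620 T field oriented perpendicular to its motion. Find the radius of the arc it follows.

r ≈ 1.71 m

Acceleration: |q|V = ½mv² ⇒ v = √(2|q|V/m) = √(2·1.6×10⁻¹⁹·1.70×10⁴/5.3×10⁻²⁶) ≈ 3.204×10⁵ m/s.
In the field: r = mv/(|q|B) = (5.3×10⁻²⁶)(3.204×10⁵)/((1.6×10⁻¹⁹)(0.0620)) ≈ 1.71 m.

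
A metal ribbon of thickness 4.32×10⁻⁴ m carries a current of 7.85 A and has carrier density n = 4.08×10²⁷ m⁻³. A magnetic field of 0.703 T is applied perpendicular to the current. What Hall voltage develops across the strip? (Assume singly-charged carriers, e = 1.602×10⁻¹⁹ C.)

V_H = IB/(n e t).
V_H = (7.85)(0.703)/((4.08×10²⁷)(1.602×10⁻¹⁹)(4.32×10⁻⁴)) ≈ 1.95×10⁻⁵ V.

V_H ≈ 1.95×10⁻⁵ V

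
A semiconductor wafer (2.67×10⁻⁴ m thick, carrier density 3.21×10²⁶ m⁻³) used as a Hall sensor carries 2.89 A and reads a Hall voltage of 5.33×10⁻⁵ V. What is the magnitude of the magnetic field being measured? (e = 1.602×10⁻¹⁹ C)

B ≈ 0.253 T

From V_H = IB/(n e t), B = V_H n e t / I.
B = (5.33×10⁻⁵)(3.21×10²⁶)(1.602×10⁻¹⁹)(2.67×10⁻⁴)/2.89 ≈ 0.253 T.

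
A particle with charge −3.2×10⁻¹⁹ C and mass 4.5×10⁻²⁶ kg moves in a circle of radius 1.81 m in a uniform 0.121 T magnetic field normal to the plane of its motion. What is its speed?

v ≈ 1.56×10⁶ m/s

From |q|vB = mv²/r, v = |q|Br/m.
v = (3.2×10⁻¹⁹)(0.121)(1.81)/4.5×10⁻²⁶ ≈ 1.56×10⁶ m/s.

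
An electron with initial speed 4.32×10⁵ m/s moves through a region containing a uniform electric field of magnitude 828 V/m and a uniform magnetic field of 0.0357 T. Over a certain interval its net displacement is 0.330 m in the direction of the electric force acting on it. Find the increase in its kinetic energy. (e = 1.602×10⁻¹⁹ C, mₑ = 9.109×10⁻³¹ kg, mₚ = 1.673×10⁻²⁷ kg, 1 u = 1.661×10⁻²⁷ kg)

The magnetic force is always ⟂ v and does no work; only the electric force changes KE.
ΔKE = F_E · d = |q|E d = (1.602×10⁻¹⁹)(828)(0.330) ≈ 4.38×10⁻¹⁷ J.

ΔKE ≈ 4.38×10⁻¹⁷ J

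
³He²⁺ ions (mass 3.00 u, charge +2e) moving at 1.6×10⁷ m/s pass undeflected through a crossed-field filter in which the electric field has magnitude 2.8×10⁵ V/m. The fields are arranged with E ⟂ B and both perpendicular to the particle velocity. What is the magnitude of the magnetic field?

Balance of forces in the selector: qE = qvB ⇒ B = E/v.
B = 2.8×10⁵/1.6×10⁷ = 0.018 T.

B = 0.018 T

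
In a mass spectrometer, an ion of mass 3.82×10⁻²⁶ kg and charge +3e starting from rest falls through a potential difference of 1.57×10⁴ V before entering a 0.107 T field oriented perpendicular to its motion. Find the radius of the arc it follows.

r ≈ 0.467 m

Acceleration: |q|V = ½mv² ⇒ v = √(2|q|V/m) = √(2·4.806×10⁻¹⁹·1.57×10⁴/3.82×10⁻²⁶) ≈ 6.285×10⁵ m/s.
In the field: r = mv/(|q|B) = (3.82×10⁻²⁶)(6.285×10⁵)/((4.806×10⁻¹⁹)(0.107)) ≈ 0.467 m.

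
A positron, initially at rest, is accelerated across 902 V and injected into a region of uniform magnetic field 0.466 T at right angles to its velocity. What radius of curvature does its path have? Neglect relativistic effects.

r ≈ 2.17×10⁻⁴ m

Acceleration: |q|V = ½mv² ⇒ v = √(2|q|V/m) = √(2·1.602×10⁻¹⁹·902/9.109×10⁻³¹) ≈ 1.781×10⁷ m/s.
In the field: r = mv/(|q|B) = (9.109×10⁻³¹)(1.781×10⁷)/((1.602×10⁻¹⁹)(0.466)) ≈ 2.17×10⁻⁴ m.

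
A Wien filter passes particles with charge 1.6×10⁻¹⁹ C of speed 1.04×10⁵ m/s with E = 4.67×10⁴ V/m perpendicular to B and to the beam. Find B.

B = 0.449 T

Balance of forces in the selector: qE = qvB ⇒ B = E/v.
B = 4.67×10⁴/1.04×10⁵ = 0.449 T.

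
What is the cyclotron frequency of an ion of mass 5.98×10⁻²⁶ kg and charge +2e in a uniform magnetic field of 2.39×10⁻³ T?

f ≈ 2040 Hz

f = |q|B/(2πm).
f = (3.204×10⁻¹⁹)(2.39×10⁻³)/(2π·5.98×10⁻²⁶) ≈ 2040 Hz.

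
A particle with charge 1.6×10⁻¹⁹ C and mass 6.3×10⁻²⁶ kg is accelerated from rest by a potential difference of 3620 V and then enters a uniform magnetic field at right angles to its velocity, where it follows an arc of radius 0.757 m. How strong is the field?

B ≈ 0.0705 T

v = √(2|q|V/m) = √(2·1.6×10⁻¹⁹·3620/6.3×10⁻²⁶) ≈ 1.356×10⁵ m/s.
B = mv/(|q|r) = (6.3×10⁻²⁶)(1.356×10⁵)/((1.6×10⁻¹⁹)(0.757)) ≈ 0.0705 T.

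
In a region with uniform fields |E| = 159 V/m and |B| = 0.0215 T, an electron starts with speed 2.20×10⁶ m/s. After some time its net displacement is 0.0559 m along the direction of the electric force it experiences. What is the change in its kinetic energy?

The magnetic force is always ⟂ v and does no work; only the electric force changes KE.
ΔKE = F_E · d = |q|E d = (1.602×10⁻¹⁹)(159)(0.0559) ≈ 1.42×10⁻¹⁸ J.

ΔKE ≈ 1.42×10⁻¹⁸ J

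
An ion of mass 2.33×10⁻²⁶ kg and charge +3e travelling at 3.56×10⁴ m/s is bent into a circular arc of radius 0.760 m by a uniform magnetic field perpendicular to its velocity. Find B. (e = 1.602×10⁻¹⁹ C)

B ≈ 2.27×10⁻³ T

From |q|vB = mv²/r, B = mv/(|q|r).
B = (2.33×10⁻²⁶)(3.56×10⁴)/((4.806×10⁻¹⁹)(0.760)) ≈ 2.27×10⁻³ T.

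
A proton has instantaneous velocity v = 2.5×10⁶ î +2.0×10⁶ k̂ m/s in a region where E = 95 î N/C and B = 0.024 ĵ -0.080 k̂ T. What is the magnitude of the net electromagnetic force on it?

|F| ≈ 3.43×10⁻¹⁴ N

v×B = (-4.80×10⁴, 2.00×10⁵, 6.00×10⁴) N/C.
E + v×B = (-4.79×10⁴, 2.00×10⁵, 6.00×10⁴) N/C.
F = q(E + v×B) = (1.602×10⁻¹⁹ C)·(-4.79×10⁴, 2.00×10⁵, 6.00×10⁴) = (-7.67×10⁻¹⁵, 3.20×10⁻¹⁴, 9.61×10⁻¹⁵) N.
|F| = 3.43×10⁻¹⁴ N.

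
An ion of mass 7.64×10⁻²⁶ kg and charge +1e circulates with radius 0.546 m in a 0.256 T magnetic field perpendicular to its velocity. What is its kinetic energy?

KE ≈ 3.28×10⁻¹⁵ J

v = |q|Br/m, then KE = ½mv² = (qBr)²/(2m).
v = (1.602×10⁻¹⁹)(0.256)(0.546)/7.64×10⁻²⁶ ≈ 2.931×10⁵ m/s.
KE = ½(7.64×10⁻²⁶)(2.931×10⁵)² ≈ 3.28×10⁻¹⁵ J.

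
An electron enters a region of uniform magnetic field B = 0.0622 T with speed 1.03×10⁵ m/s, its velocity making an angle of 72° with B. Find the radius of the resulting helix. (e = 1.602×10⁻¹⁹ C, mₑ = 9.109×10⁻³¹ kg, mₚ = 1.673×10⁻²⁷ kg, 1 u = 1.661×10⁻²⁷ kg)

r ≈ 8.95×10⁻⁶ m

v⊥ = v sinθ = 1.03×10⁵·sin72° ≈ 9.796×10⁴ m/s.
r = m v⊥/(|q|B) = (9.109×10⁻³¹)(9.796×10⁴)/((1.602×10⁻¹⁹)(0.0622)) ≈ 8.95×10⁻⁶ m.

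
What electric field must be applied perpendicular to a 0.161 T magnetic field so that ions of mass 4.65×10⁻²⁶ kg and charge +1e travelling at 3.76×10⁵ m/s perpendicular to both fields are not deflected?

E = 6.05×10⁴ V/m

For straight-line motion qE = qvB, so E = vB.
E = 3.76×10⁵ × 0.161 = 6.05×10⁴ V/m.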